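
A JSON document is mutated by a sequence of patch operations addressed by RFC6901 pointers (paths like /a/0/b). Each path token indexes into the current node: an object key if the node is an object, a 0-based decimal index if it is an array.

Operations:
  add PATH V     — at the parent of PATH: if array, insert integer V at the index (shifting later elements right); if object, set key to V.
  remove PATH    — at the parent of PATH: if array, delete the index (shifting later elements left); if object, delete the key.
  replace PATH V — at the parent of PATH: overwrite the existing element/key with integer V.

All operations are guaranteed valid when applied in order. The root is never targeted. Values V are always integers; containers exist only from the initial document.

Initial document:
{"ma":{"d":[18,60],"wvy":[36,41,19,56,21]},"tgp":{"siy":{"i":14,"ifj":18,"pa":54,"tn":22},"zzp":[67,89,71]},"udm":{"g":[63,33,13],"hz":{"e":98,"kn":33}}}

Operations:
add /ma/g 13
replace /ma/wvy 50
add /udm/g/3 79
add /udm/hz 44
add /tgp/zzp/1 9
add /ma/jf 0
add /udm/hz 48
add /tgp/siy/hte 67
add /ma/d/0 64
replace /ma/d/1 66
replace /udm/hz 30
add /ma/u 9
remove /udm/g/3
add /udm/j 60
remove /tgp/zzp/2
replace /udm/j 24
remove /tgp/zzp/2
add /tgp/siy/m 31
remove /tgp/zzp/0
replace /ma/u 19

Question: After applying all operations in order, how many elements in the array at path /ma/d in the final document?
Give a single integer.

Answer: 3

Derivation:
After op 1 (add /ma/g 13): {"ma":{"d":[18,60],"g":13,"wvy":[36,41,19,56,21]},"tgp":{"siy":{"i":14,"ifj":18,"pa":54,"tn":22},"zzp":[67,89,71]},"udm":{"g":[63,33,13],"hz":{"e":98,"kn":33}}}
After op 2 (replace /ma/wvy 50): {"ma":{"d":[18,60],"g":13,"wvy":50},"tgp":{"siy":{"i":14,"ifj":18,"pa":54,"tn":22},"zzp":[67,89,71]},"udm":{"g":[63,33,13],"hz":{"e":98,"kn":33}}}
After op 3 (add /udm/g/3 79): {"ma":{"d":[18,60],"g":13,"wvy":50},"tgp":{"siy":{"i":14,"ifj":18,"pa":54,"tn":22},"zzp":[67,89,71]},"udm":{"g":[63,33,13,79],"hz":{"e":98,"kn":33}}}
After op 4 (add /udm/hz 44): {"ma":{"d":[18,60],"g":13,"wvy":50},"tgp":{"siy":{"i":14,"ifj":18,"pa":54,"tn":22},"zzp":[67,89,71]},"udm":{"g":[63,33,13,79],"hz":44}}
After op 5 (add /tgp/zzp/1 9): {"ma":{"d":[18,60],"g":13,"wvy":50},"tgp":{"siy":{"i":14,"ifj":18,"pa":54,"tn":22},"zzp":[67,9,89,71]},"udm":{"g":[63,33,13,79],"hz":44}}
After op 6 (add /ma/jf 0): {"ma":{"d":[18,60],"g":13,"jf":0,"wvy":50},"tgp":{"siy":{"i":14,"ifj":18,"pa":54,"tn":22},"zzp":[67,9,89,71]},"udm":{"g":[63,33,13,79],"hz":44}}
After op 7 (add /udm/hz 48): {"ma":{"d":[18,60],"g":13,"jf":0,"wvy":50},"tgp":{"siy":{"i":14,"ifj":18,"pa":54,"tn":22},"zzp":[67,9,89,71]},"udm":{"g":[63,33,13,79],"hz":48}}
After op 8 (add /tgp/siy/hte 67): {"ma":{"d":[18,60],"g":13,"jf":0,"wvy":50},"tgp":{"siy":{"hte":67,"i":14,"ifj":18,"pa":54,"tn":22},"zzp":[67,9,89,71]},"udm":{"g":[63,33,13,79],"hz":48}}
After op 9 (add /ma/d/0 64): {"ma":{"d":[64,18,60],"g":13,"jf":0,"wvy":50},"tgp":{"siy":{"hte":67,"i":14,"ifj":18,"pa":54,"tn":22},"zzp":[67,9,89,71]},"udm":{"g":[63,33,13,79],"hz":48}}
After op 10 (replace /ma/d/1 66): {"ma":{"d":[64,66,60],"g":13,"jf":0,"wvy":50},"tgp":{"siy":{"hte":67,"i":14,"ifj":18,"pa":54,"tn":22},"zzp":[67,9,89,71]},"udm":{"g":[63,33,13,79],"hz":48}}
After op 11 (replace /udm/hz 30): {"ma":{"d":[64,66,60],"g":13,"jf":0,"wvy":50},"tgp":{"siy":{"hte":67,"i":14,"ifj":18,"pa":54,"tn":22},"zzp":[67,9,89,71]},"udm":{"g":[63,33,13,79],"hz":30}}
After op 12 (add /ma/u 9): {"ma":{"d":[64,66,60],"g":13,"jf":0,"u":9,"wvy":50},"tgp":{"siy":{"hte":67,"i":14,"ifj":18,"pa":54,"tn":22},"zzp":[67,9,89,71]},"udm":{"g":[63,33,13,79],"hz":30}}
After op 13 (remove /udm/g/3): {"ma":{"d":[64,66,60],"g":13,"jf":0,"u":9,"wvy":50},"tgp":{"siy":{"hte":67,"i":14,"ifj":18,"pa":54,"tn":22},"zzp":[67,9,89,71]},"udm":{"g":[63,33,13],"hz":30}}
After op 14 (add /udm/j 60): {"ma":{"d":[64,66,60],"g":13,"jf":0,"u":9,"wvy":50},"tgp":{"siy":{"hte":67,"i":14,"ifj":18,"pa":54,"tn":22},"zzp":[67,9,89,71]},"udm":{"g":[63,33,13],"hz":30,"j":60}}
After op 15 (remove /tgp/zzp/2): {"ma":{"d":[64,66,60],"g":13,"jf":0,"u":9,"wvy":50},"tgp":{"siy":{"hte":67,"i":14,"ifj":18,"pa":54,"tn":22},"zzp":[67,9,71]},"udm":{"g":[63,33,13],"hz":30,"j":60}}
After op 16 (replace /udm/j 24): {"ma":{"d":[64,66,60],"g":13,"jf":0,"u":9,"wvy":50},"tgp":{"siy":{"hte":67,"i":14,"ifj":18,"pa":54,"tn":22},"zzp":[67,9,71]},"udm":{"g":[63,33,13],"hz":30,"j":24}}
After op 17 (remove /tgp/zzp/2): {"ma":{"d":[64,66,60],"g":13,"jf":0,"u":9,"wvy":50},"tgp":{"siy":{"hte":67,"i":14,"ifj":18,"pa":54,"tn":22},"zzp":[67,9]},"udm":{"g":[63,33,13],"hz":30,"j":24}}
After op 18 (add /tgp/siy/m 31): {"ma":{"d":[64,66,60],"g":13,"jf":0,"u":9,"wvy":50},"tgp":{"siy":{"hte":67,"i":14,"ifj":18,"m":31,"pa":54,"tn":22},"zzp":[67,9]},"udm":{"g":[63,33,13],"hz":30,"j":24}}
After op 19 (remove /tgp/zzp/0): {"ma":{"d":[64,66,60],"g":13,"jf":0,"u":9,"wvy":50},"tgp":{"siy":{"hte":67,"i":14,"ifj":18,"m":31,"pa":54,"tn":22},"zzp":[9]},"udm":{"g":[63,33,13],"hz":30,"j":24}}
After op 20 (replace /ma/u 19): {"ma":{"d":[64,66,60],"g":13,"jf":0,"u":19,"wvy":50},"tgp":{"siy":{"hte":67,"i":14,"ifj":18,"m":31,"pa":54,"tn":22},"zzp":[9]},"udm":{"g":[63,33,13],"hz":30,"j":24}}
Size at path /ma/d: 3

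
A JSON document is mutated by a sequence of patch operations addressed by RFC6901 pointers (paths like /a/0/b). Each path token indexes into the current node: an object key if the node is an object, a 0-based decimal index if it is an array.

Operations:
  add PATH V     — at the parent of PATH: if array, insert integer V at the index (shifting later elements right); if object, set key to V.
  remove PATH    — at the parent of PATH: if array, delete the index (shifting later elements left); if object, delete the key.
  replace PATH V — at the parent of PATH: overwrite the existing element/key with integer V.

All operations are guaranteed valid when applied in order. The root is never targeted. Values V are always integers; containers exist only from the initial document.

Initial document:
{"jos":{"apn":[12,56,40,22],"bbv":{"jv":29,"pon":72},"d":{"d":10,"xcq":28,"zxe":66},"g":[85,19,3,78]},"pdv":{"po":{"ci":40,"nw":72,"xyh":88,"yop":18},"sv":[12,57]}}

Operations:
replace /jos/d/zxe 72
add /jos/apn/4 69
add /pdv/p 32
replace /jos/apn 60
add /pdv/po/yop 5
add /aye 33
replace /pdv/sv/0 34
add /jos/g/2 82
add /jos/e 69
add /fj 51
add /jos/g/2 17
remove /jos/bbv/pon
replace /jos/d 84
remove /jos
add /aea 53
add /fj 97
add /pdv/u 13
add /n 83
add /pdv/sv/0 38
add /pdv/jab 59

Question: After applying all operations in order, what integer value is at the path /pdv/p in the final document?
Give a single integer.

After op 1 (replace /jos/d/zxe 72): {"jos":{"apn":[12,56,40,22],"bbv":{"jv":29,"pon":72},"d":{"d":10,"xcq":28,"zxe":72},"g":[85,19,3,78]},"pdv":{"po":{"ci":40,"nw":72,"xyh":88,"yop":18},"sv":[12,57]}}
After op 2 (add /jos/apn/4 69): {"jos":{"apn":[12,56,40,22,69],"bbv":{"jv":29,"pon":72},"d":{"d":10,"xcq":28,"zxe":72},"g":[85,19,3,78]},"pdv":{"po":{"ci":40,"nw":72,"xyh":88,"yop":18},"sv":[12,57]}}
After op 3 (add /pdv/p 32): {"jos":{"apn":[12,56,40,22,69],"bbv":{"jv":29,"pon":72},"d":{"d":10,"xcq":28,"zxe":72},"g":[85,19,3,78]},"pdv":{"p":32,"po":{"ci":40,"nw":72,"xyh":88,"yop":18},"sv":[12,57]}}
After op 4 (replace /jos/apn 60): {"jos":{"apn":60,"bbv":{"jv":29,"pon":72},"d":{"d":10,"xcq":28,"zxe":72},"g":[85,19,3,78]},"pdv":{"p":32,"po":{"ci":40,"nw":72,"xyh":88,"yop":18},"sv":[12,57]}}
After op 5 (add /pdv/po/yop 5): {"jos":{"apn":60,"bbv":{"jv":29,"pon":72},"d":{"d":10,"xcq":28,"zxe":72},"g":[85,19,3,78]},"pdv":{"p":32,"po":{"ci":40,"nw":72,"xyh":88,"yop":5},"sv":[12,57]}}
After op 6 (add /aye 33): {"aye":33,"jos":{"apn":60,"bbv":{"jv":29,"pon":72},"d":{"d":10,"xcq":28,"zxe":72},"g":[85,19,3,78]},"pdv":{"p":32,"po":{"ci":40,"nw":72,"xyh":88,"yop":5},"sv":[12,57]}}
After op 7 (replace /pdv/sv/0 34): {"aye":33,"jos":{"apn":60,"bbv":{"jv":29,"pon":72},"d":{"d":10,"xcq":28,"zxe":72},"g":[85,19,3,78]},"pdv":{"p":32,"po":{"ci":40,"nw":72,"xyh":88,"yop":5},"sv":[34,57]}}
After op 8 (add /jos/g/2 82): {"aye":33,"jos":{"apn":60,"bbv":{"jv":29,"pon":72},"d":{"d":10,"xcq":28,"zxe":72},"g":[85,19,82,3,78]},"pdv":{"p":32,"po":{"ci":40,"nw":72,"xyh":88,"yop":5},"sv":[34,57]}}
After op 9 (add /jos/e 69): {"aye":33,"jos":{"apn":60,"bbv":{"jv":29,"pon":72},"d":{"d":10,"xcq":28,"zxe":72},"e":69,"g":[85,19,82,3,78]},"pdv":{"p":32,"po":{"ci":40,"nw":72,"xyh":88,"yop":5},"sv":[34,57]}}
After op 10 (add /fj 51): {"aye":33,"fj":51,"jos":{"apn":60,"bbv":{"jv":29,"pon":72},"d":{"d":10,"xcq":28,"zxe":72},"e":69,"g":[85,19,82,3,78]},"pdv":{"p":32,"po":{"ci":40,"nw":72,"xyh":88,"yop":5},"sv":[34,57]}}
After op 11 (add /jos/g/2 17): {"aye":33,"fj":51,"jos":{"apn":60,"bbv":{"jv":29,"pon":72},"d":{"d":10,"xcq":28,"zxe":72},"e":69,"g":[85,19,17,82,3,78]},"pdv":{"p":32,"po":{"ci":40,"nw":72,"xyh":88,"yop":5},"sv":[34,57]}}
After op 12 (remove /jos/bbv/pon): {"aye":33,"fj":51,"jos":{"apn":60,"bbv":{"jv":29},"d":{"d":10,"xcq":28,"zxe":72},"e":69,"g":[85,19,17,82,3,78]},"pdv":{"p":32,"po":{"ci":40,"nw":72,"xyh":88,"yop":5},"sv":[34,57]}}
After op 13 (replace /jos/d 84): {"aye":33,"fj":51,"jos":{"apn":60,"bbv":{"jv":29},"d":84,"e":69,"g":[85,19,17,82,3,78]},"pdv":{"p":32,"po":{"ci":40,"nw":72,"xyh":88,"yop":5},"sv":[34,57]}}
After op 14 (remove /jos): {"aye":33,"fj":51,"pdv":{"p":32,"po":{"ci":40,"nw":72,"xyh":88,"yop":5},"sv":[34,57]}}
After op 15 (add /aea 53): {"aea":53,"aye":33,"fj":51,"pdv":{"p":32,"po":{"ci":40,"nw":72,"xyh":88,"yop":5},"sv":[34,57]}}
After op 16 (add /fj 97): {"aea":53,"aye":33,"fj":97,"pdv":{"p":32,"po":{"ci":40,"nw":72,"xyh":88,"yop":5},"sv":[34,57]}}
After op 17 (add /pdv/u 13): {"aea":53,"aye":33,"fj":97,"pdv":{"p":32,"po":{"ci":40,"nw":72,"xyh":88,"yop":5},"sv":[34,57],"u":13}}
After op 18 (add /n 83): {"aea":53,"aye":33,"fj":97,"n":83,"pdv":{"p":32,"po":{"ci":40,"nw":72,"xyh":88,"yop":5},"sv":[34,57],"u":13}}
After op 19 (add /pdv/sv/0 38): {"aea":53,"aye":33,"fj":97,"n":83,"pdv":{"p":32,"po":{"ci":40,"nw":72,"xyh":88,"yop":5},"sv":[38,34,57],"u":13}}
After op 20 (add /pdv/jab 59): {"aea":53,"aye":33,"fj":97,"n":83,"pdv":{"jab":59,"p":32,"po":{"ci":40,"nw":72,"xyh":88,"yop":5},"sv":[38,34,57],"u":13}}
Value at /pdv/p: 32

Answer: 32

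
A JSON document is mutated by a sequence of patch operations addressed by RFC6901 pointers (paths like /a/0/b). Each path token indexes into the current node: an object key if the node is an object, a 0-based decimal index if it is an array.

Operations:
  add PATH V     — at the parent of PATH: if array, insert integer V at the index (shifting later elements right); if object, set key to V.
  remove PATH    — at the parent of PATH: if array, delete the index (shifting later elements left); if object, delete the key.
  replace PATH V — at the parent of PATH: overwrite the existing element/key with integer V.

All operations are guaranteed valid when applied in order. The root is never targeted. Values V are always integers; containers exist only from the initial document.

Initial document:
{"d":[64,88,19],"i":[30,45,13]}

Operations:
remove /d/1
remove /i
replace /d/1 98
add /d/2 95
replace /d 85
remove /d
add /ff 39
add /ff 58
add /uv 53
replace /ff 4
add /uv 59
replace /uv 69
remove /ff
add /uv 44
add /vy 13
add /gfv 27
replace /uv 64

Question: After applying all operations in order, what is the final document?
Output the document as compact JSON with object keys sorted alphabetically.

Answer: {"gfv":27,"uv":64,"vy":13}

Derivation:
After op 1 (remove /d/1): {"d":[64,19],"i":[30,45,13]}
After op 2 (remove /i): {"d":[64,19]}
After op 3 (replace /d/1 98): {"d":[64,98]}
After op 4 (add /d/2 95): {"d":[64,98,95]}
After op 5 (replace /d 85): {"d":85}
After op 6 (remove /d): {}
After op 7 (add /ff 39): {"ff":39}
After op 8 (add /ff 58): {"ff":58}
After op 9 (add /uv 53): {"ff":58,"uv":53}
After op 10 (replace /ff 4): {"ff":4,"uv":53}
After op 11 (add /uv 59): {"ff":4,"uv":59}
After op 12 (replace /uv 69): {"ff":4,"uv":69}
After op 13 (remove /ff): {"uv":69}
After op 14 (add /uv 44): {"uv":44}
After op 15 (add /vy 13): {"uv":44,"vy":13}
After op 16 (add /gfv 27): {"gfv":27,"uv":44,"vy":13}
After op 17 (replace /uv 64): {"gfv":27,"uv":64,"vy":13}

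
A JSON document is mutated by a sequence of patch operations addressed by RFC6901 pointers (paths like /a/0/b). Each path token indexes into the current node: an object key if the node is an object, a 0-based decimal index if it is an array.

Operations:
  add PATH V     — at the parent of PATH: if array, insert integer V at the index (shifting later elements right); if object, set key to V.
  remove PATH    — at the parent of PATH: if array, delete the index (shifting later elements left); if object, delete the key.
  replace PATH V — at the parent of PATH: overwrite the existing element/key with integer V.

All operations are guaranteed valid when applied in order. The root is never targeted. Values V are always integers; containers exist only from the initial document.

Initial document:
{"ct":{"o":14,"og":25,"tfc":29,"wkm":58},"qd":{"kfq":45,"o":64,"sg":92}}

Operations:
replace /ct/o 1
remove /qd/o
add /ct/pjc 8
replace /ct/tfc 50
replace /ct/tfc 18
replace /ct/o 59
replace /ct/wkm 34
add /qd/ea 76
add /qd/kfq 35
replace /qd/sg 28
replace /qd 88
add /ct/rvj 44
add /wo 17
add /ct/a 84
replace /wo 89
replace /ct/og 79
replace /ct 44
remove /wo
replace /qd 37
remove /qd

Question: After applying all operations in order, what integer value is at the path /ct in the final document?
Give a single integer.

After op 1 (replace /ct/o 1): {"ct":{"o":1,"og":25,"tfc":29,"wkm":58},"qd":{"kfq":45,"o":64,"sg":92}}
After op 2 (remove /qd/o): {"ct":{"o":1,"og":25,"tfc":29,"wkm":58},"qd":{"kfq":45,"sg":92}}
After op 3 (add /ct/pjc 8): {"ct":{"o":1,"og":25,"pjc":8,"tfc":29,"wkm":58},"qd":{"kfq":45,"sg":92}}
After op 4 (replace /ct/tfc 50): {"ct":{"o":1,"og":25,"pjc":8,"tfc":50,"wkm":58},"qd":{"kfq":45,"sg":92}}
After op 5 (replace /ct/tfc 18): {"ct":{"o":1,"og":25,"pjc":8,"tfc":18,"wkm":58},"qd":{"kfq":45,"sg":92}}
After op 6 (replace /ct/o 59): {"ct":{"o":59,"og":25,"pjc":8,"tfc":18,"wkm":58},"qd":{"kfq":45,"sg":92}}
After op 7 (replace /ct/wkm 34): {"ct":{"o":59,"og":25,"pjc":8,"tfc":18,"wkm":34},"qd":{"kfq":45,"sg":92}}
After op 8 (add /qd/ea 76): {"ct":{"o":59,"og":25,"pjc":8,"tfc":18,"wkm":34},"qd":{"ea":76,"kfq":45,"sg":92}}
After op 9 (add /qd/kfq 35): {"ct":{"o":59,"og":25,"pjc":8,"tfc":18,"wkm":34},"qd":{"ea":76,"kfq":35,"sg":92}}
After op 10 (replace /qd/sg 28): {"ct":{"o":59,"og":25,"pjc":8,"tfc":18,"wkm":34},"qd":{"ea":76,"kfq":35,"sg":28}}
After op 11 (replace /qd 88): {"ct":{"o":59,"og":25,"pjc":8,"tfc":18,"wkm":34},"qd":88}
After op 12 (add /ct/rvj 44): {"ct":{"o":59,"og":25,"pjc":8,"rvj":44,"tfc":18,"wkm":34},"qd":88}
After op 13 (add /wo 17): {"ct":{"o":59,"og":25,"pjc":8,"rvj":44,"tfc":18,"wkm":34},"qd":88,"wo":17}
After op 14 (add /ct/a 84): {"ct":{"a":84,"o":59,"og":25,"pjc":8,"rvj":44,"tfc":18,"wkm":34},"qd":88,"wo":17}
After op 15 (replace /wo 89): {"ct":{"a":84,"o":59,"og":25,"pjc":8,"rvj":44,"tfc":18,"wkm":34},"qd":88,"wo":89}
After op 16 (replace /ct/og 79): {"ct":{"a":84,"o":59,"og":79,"pjc":8,"rvj":44,"tfc":18,"wkm":34},"qd":88,"wo":89}
After op 17 (replace /ct 44): {"ct":44,"qd":88,"wo":89}
After op 18 (remove /wo): {"ct":44,"qd":88}
After op 19 (replace /qd 37): {"ct":44,"qd":37}
After op 20 (remove /qd): {"ct":44}
Value at /ct: 44

Answer: 44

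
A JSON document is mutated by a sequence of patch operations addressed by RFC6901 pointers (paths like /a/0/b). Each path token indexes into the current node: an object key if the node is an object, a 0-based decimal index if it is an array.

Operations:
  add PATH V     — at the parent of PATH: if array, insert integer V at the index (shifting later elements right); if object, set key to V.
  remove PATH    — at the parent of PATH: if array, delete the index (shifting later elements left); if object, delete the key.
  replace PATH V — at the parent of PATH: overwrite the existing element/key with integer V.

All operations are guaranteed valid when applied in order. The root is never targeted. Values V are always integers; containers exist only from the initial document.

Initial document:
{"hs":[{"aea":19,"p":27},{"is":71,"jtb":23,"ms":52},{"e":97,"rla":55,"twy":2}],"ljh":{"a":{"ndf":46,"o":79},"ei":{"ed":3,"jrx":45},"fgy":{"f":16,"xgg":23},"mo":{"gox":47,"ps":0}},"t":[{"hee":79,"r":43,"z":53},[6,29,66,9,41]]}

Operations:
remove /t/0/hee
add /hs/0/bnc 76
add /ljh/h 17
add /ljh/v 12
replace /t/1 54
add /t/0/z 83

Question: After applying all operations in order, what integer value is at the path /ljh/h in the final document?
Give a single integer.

After op 1 (remove /t/0/hee): {"hs":[{"aea":19,"p":27},{"is":71,"jtb":23,"ms":52},{"e":97,"rla":55,"twy":2}],"ljh":{"a":{"ndf":46,"o":79},"ei":{"ed":3,"jrx":45},"fgy":{"f":16,"xgg":23},"mo":{"gox":47,"ps":0}},"t":[{"r":43,"z":53},[6,29,66,9,41]]}
After op 2 (add /hs/0/bnc 76): {"hs":[{"aea":19,"bnc":76,"p":27},{"is":71,"jtb":23,"ms":52},{"e":97,"rla":55,"twy":2}],"ljh":{"a":{"ndf":46,"o":79},"ei":{"ed":3,"jrx":45},"fgy":{"f":16,"xgg":23},"mo":{"gox":47,"ps":0}},"t":[{"r":43,"z":53},[6,29,66,9,41]]}
After op 3 (add /ljh/h 17): {"hs":[{"aea":19,"bnc":76,"p":27},{"is":71,"jtb":23,"ms":52},{"e":97,"rla":55,"twy":2}],"ljh":{"a":{"ndf":46,"o":79},"ei":{"ed":3,"jrx":45},"fgy":{"f":16,"xgg":23},"h":17,"mo":{"gox":47,"ps":0}},"t":[{"r":43,"z":53},[6,29,66,9,41]]}
After op 4 (add /ljh/v 12): {"hs":[{"aea":19,"bnc":76,"p":27},{"is":71,"jtb":23,"ms":52},{"e":97,"rla":55,"twy":2}],"ljh":{"a":{"ndf":46,"o":79},"ei":{"ed":3,"jrx":45},"fgy":{"f":16,"xgg":23},"h":17,"mo":{"gox":47,"ps":0},"v":12},"t":[{"r":43,"z":53},[6,29,66,9,41]]}
After op 5 (replace /t/1 54): {"hs":[{"aea":19,"bnc":76,"p":27},{"is":71,"jtb":23,"ms":52},{"e":97,"rla":55,"twy":2}],"ljh":{"a":{"ndf":46,"o":79},"ei":{"ed":3,"jrx":45},"fgy":{"f":16,"xgg":23},"h":17,"mo":{"gox":47,"ps":0},"v":12},"t":[{"r":43,"z":53},54]}
After op 6 (add /t/0/z 83): {"hs":[{"aea":19,"bnc":76,"p":27},{"is":71,"jtb":23,"ms":52},{"e":97,"rla":55,"twy":2}],"ljh":{"a":{"ndf":46,"o":79},"ei":{"ed":3,"jrx":45},"fgy":{"f":16,"xgg":23},"h":17,"mo":{"gox":47,"ps":0},"v":12},"t":[{"r":43,"z":83},54]}
Value at /ljh/h: 17

Answer: 17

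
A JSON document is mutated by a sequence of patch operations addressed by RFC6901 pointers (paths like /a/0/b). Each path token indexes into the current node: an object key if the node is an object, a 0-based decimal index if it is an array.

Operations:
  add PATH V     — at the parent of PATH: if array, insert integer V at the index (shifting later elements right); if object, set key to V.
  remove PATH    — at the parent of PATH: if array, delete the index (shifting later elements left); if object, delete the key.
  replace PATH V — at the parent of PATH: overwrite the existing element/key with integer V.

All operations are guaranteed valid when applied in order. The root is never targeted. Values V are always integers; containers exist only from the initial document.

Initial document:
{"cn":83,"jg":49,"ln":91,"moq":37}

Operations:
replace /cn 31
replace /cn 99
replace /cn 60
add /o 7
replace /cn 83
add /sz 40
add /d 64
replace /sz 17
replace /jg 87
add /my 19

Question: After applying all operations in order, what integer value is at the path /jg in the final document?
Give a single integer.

Answer: 87

Derivation:
After op 1 (replace /cn 31): {"cn":31,"jg":49,"ln":91,"moq":37}
After op 2 (replace /cn 99): {"cn":99,"jg":49,"ln":91,"moq":37}
After op 3 (replace /cn 60): {"cn":60,"jg":49,"ln":91,"moq":37}
After op 4 (add /o 7): {"cn":60,"jg":49,"ln":91,"moq":37,"o":7}
After op 5 (replace /cn 83): {"cn":83,"jg":49,"ln":91,"moq":37,"o":7}
After op 6 (add /sz 40): {"cn":83,"jg":49,"ln":91,"moq":37,"o":7,"sz":40}
After op 7 (add /d 64): {"cn":83,"d":64,"jg":49,"ln":91,"moq":37,"o":7,"sz":40}
After op 8 (replace /sz 17): {"cn":83,"d":64,"jg":49,"ln":91,"moq":37,"o":7,"sz":17}
After op 9 (replace /jg 87): {"cn":83,"d":64,"jg":87,"ln":91,"moq":37,"o":7,"sz":17}
After op 10 (add /my 19): {"cn":83,"d":64,"jg":87,"ln":91,"moq":37,"my":19,"o":7,"sz":17}
Value at /jg: 87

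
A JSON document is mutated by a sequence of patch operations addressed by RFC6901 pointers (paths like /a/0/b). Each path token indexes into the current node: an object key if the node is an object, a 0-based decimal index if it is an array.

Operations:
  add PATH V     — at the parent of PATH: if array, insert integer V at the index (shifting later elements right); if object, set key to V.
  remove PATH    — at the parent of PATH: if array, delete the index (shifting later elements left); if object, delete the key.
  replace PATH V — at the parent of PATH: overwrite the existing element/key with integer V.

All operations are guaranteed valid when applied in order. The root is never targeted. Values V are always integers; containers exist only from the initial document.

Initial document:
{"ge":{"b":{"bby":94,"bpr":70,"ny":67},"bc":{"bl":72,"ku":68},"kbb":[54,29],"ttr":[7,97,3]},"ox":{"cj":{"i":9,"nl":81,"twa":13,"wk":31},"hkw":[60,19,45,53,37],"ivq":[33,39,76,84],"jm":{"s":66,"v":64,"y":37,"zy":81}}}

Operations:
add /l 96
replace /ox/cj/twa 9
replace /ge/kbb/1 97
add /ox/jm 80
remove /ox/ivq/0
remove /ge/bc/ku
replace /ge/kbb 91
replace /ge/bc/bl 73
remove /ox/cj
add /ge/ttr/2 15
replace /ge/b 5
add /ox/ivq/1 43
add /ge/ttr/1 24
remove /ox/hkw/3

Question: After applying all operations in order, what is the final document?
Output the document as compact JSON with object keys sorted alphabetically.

Answer: {"ge":{"b":5,"bc":{"bl":73},"kbb":91,"ttr":[7,24,97,15,3]},"l":96,"ox":{"hkw":[60,19,45,37],"ivq":[39,43,76,84],"jm":80}}

Derivation:
After op 1 (add /l 96): {"ge":{"b":{"bby":94,"bpr":70,"ny":67},"bc":{"bl":72,"ku":68},"kbb":[54,29],"ttr":[7,97,3]},"l":96,"ox":{"cj":{"i":9,"nl":81,"twa":13,"wk":31},"hkw":[60,19,45,53,37],"ivq":[33,39,76,84],"jm":{"s":66,"v":64,"y":37,"zy":81}}}
After op 2 (replace /ox/cj/twa 9): {"ge":{"b":{"bby":94,"bpr":70,"ny":67},"bc":{"bl":72,"ku":68},"kbb":[54,29],"ttr":[7,97,3]},"l":96,"ox":{"cj":{"i":9,"nl":81,"twa":9,"wk":31},"hkw":[60,19,45,53,37],"ivq":[33,39,76,84],"jm":{"s":66,"v":64,"y":37,"zy":81}}}
After op 3 (replace /ge/kbb/1 97): {"ge":{"b":{"bby":94,"bpr":70,"ny":67},"bc":{"bl":72,"ku":68},"kbb":[54,97],"ttr":[7,97,3]},"l":96,"ox":{"cj":{"i":9,"nl":81,"twa":9,"wk":31},"hkw":[60,19,45,53,37],"ivq":[33,39,76,84],"jm":{"s":66,"v":64,"y":37,"zy":81}}}
After op 4 (add /ox/jm 80): {"ge":{"b":{"bby":94,"bpr":70,"ny":67},"bc":{"bl":72,"ku":68},"kbb":[54,97],"ttr":[7,97,3]},"l":96,"ox":{"cj":{"i":9,"nl":81,"twa":9,"wk":31},"hkw":[60,19,45,53,37],"ivq":[33,39,76,84],"jm":80}}
After op 5 (remove /ox/ivq/0): {"ge":{"b":{"bby":94,"bpr":70,"ny":67},"bc":{"bl":72,"ku":68},"kbb":[54,97],"ttr":[7,97,3]},"l":96,"ox":{"cj":{"i":9,"nl":81,"twa":9,"wk":31},"hkw":[60,19,45,53,37],"ivq":[39,76,84],"jm":80}}
After op 6 (remove /ge/bc/ku): {"ge":{"b":{"bby":94,"bpr":70,"ny":67},"bc":{"bl":72},"kbb":[54,97],"ttr":[7,97,3]},"l":96,"ox":{"cj":{"i":9,"nl":81,"twa":9,"wk":31},"hkw":[60,19,45,53,37],"ivq":[39,76,84],"jm":80}}
After op 7 (replace /ge/kbb 91): {"ge":{"b":{"bby":94,"bpr":70,"ny":67},"bc":{"bl":72},"kbb":91,"ttr":[7,97,3]},"l":96,"ox":{"cj":{"i":9,"nl":81,"twa":9,"wk":31},"hkw":[60,19,45,53,37],"ivq":[39,76,84],"jm":80}}
After op 8 (replace /ge/bc/bl 73): {"ge":{"b":{"bby":94,"bpr":70,"ny":67},"bc":{"bl":73},"kbb":91,"ttr":[7,97,3]},"l":96,"ox":{"cj":{"i":9,"nl":81,"twa":9,"wk":31},"hkw":[60,19,45,53,37],"ivq":[39,76,84],"jm":80}}
After op 9 (remove /ox/cj): {"ge":{"b":{"bby":94,"bpr":70,"ny":67},"bc":{"bl":73},"kbb":91,"ttr":[7,97,3]},"l":96,"ox":{"hkw":[60,19,45,53,37],"ivq":[39,76,84],"jm":80}}
After op 10 (add /ge/ttr/2 15): {"ge":{"b":{"bby":94,"bpr":70,"ny":67},"bc":{"bl":73},"kbb":91,"ttr":[7,97,15,3]},"l":96,"ox":{"hkw":[60,19,45,53,37],"ivq":[39,76,84],"jm":80}}
After op 11 (replace /ge/b 5): {"ge":{"b":5,"bc":{"bl":73},"kbb":91,"ttr":[7,97,15,3]},"l":96,"ox":{"hkw":[60,19,45,53,37],"ivq":[39,76,84],"jm":80}}
After op 12 (add /ox/ivq/1 43): {"ge":{"b":5,"bc":{"bl":73},"kbb":91,"ttr":[7,97,15,3]},"l":96,"ox":{"hkw":[60,19,45,53,37],"ivq":[39,43,76,84],"jm":80}}
After op 13 (add /ge/ttr/1 24): {"ge":{"b":5,"bc":{"bl":73},"kbb":91,"ttr":[7,24,97,15,3]},"l":96,"ox":{"hkw":[60,19,45,53,37],"ivq":[39,43,76,84],"jm":80}}
After op 14 (remove /ox/hkw/3): {"ge":{"b":5,"bc":{"bl":73},"kbb":91,"ttr":[7,24,97,15,3]},"l":96,"ox":{"hkw":[60,19,45,37],"ivq":[39,43,76,84],"jm":80}}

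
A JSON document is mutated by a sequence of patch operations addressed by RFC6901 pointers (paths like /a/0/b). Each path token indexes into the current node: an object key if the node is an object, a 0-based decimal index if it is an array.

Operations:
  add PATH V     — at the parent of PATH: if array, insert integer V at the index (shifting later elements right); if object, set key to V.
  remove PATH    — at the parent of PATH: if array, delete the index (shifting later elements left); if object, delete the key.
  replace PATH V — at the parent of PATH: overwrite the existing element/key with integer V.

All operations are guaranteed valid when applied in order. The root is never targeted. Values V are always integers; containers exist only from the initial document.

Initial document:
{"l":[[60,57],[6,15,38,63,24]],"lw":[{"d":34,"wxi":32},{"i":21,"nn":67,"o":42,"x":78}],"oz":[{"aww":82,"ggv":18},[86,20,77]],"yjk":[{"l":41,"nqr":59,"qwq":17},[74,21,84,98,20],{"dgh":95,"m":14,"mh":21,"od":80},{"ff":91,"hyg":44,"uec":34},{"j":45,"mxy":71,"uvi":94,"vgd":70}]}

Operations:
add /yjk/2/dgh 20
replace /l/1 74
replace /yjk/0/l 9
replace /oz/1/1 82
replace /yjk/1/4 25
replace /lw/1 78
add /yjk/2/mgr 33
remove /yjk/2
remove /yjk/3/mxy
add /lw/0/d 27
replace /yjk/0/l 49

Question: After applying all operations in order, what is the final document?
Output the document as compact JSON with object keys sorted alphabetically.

After op 1 (add /yjk/2/dgh 20): {"l":[[60,57],[6,15,38,63,24]],"lw":[{"d":34,"wxi":32},{"i":21,"nn":67,"o":42,"x":78}],"oz":[{"aww":82,"ggv":18},[86,20,77]],"yjk":[{"l":41,"nqr":59,"qwq":17},[74,21,84,98,20],{"dgh":20,"m":14,"mh":21,"od":80},{"ff":91,"hyg":44,"uec":34},{"j":45,"mxy":71,"uvi":94,"vgd":70}]}
After op 2 (replace /l/1 74): {"l":[[60,57],74],"lw":[{"d":34,"wxi":32},{"i":21,"nn":67,"o":42,"x":78}],"oz":[{"aww":82,"ggv":18},[86,20,77]],"yjk":[{"l":41,"nqr":59,"qwq":17},[74,21,84,98,20],{"dgh":20,"m":14,"mh":21,"od":80},{"ff":91,"hyg":44,"uec":34},{"j":45,"mxy":71,"uvi":94,"vgd":70}]}
After op 3 (replace /yjk/0/l 9): {"l":[[60,57],74],"lw":[{"d":34,"wxi":32},{"i":21,"nn":67,"o":42,"x":78}],"oz":[{"aww":82,"ggv":18},[86,20,77]],"yjk":[{"l":9,"nqr":59,"qwq":17},[74,21,84,98,20],{"dgh":20,"m":14,"mh":21,"od":80},{"ff":91,"hyg":44,"uec":34},{"j":45,"mxy":71,"uvi":94,"vgd":70}]}
After op 4 (replace /oz/1/1 82): {"l":[[60,57],74],"lw":[{"d":34,"wxi":32},{"i":21,"nn":67,"o":42,"x":78}],"oz":[{"aww":82,"ggv":18},[86,82,77]],"yjk":[{"l":9,"nqr":59,"qwq":17},[74,21,84,98,20],{"dgh":20,"m":14,"mh":21,"od":80},{"ff":91,"hyg":44,"uec":34},{"j":45,"mxy":71,"uvi":94,"vgd":70}]}
After op 5 (replace /yjk/1/4 25): {"l":[[60,57],74],"lw":[{"d":34,"wxi":32},{"i":21,"nn":67,"o":42,"x":78}],"oz":[{"aww":82,"ggv":18},[86,82,77]],"yjk":[{"l":9,"nqr":59,"qwq":17},[74,21,84,98,25],{"dgh":20,"m":14,"mh":21,"od":80},{"ff":91,"hyg":44,"uec":34},{"j":45,"mxy":71,"uvi":94,"vgd":70}]}
After op 6 (replace /lw/1 78): {"l":[[60,57],74],"lw":[{"d":34,"wxi":32},78],"oz":[{"aww":82,"ggv":18},[86,82,77]],"yjk":[{"l":9,"nqr":59,"qwq":17},[74,21,84,98,25],{"dgh":20,"m":14,"mh":21,"od":80},{"ff":91,"hyg":44,"uec":34},{"j":45,"mxy":71,"uvi":94,"vgd":70}]}
After op 7 (add /yjk/2/mgr 33): {"l":[[60,57],74],"lw":[{"d":34,"wxi":32},78],"oz":[{"aww":82,"ggv":18},[86,82,77]],"yjk":[{"l":9,"nqr":59,"qwq":17},[74,21,84,98,25],{"dgh":20,"m":14,"mgr":33,"mh":21,"od":80},{"ff":91,"hyg":44,"uec":34},{"j":45,"mxy":71,"uvi":94,"vgd":70}]}
After op 8 (remove /yjk/2): {"l":[[60,57],74],"lw":[{"d":34,"wxi":32},78],"oz":[{"aww":82,"ggv":18},[86,82,77]],"yjk":[{"l":9,"nqr":59,"qwq":17},[74,21,84,98,25],{"ff":91,"hyg":44,"uec":34},{"j":45,"mxy":71,"uvi":94,"vgd":70}]}
After op 9 (remove /yjk/3/mxy): {"l":[[60,57],74],"lw":[{"d":34,"wxi":32},78],"oz":[{"aww":82,"ggv":18},[86,82,77]],"yjk":[{"l":9,"nqr":59,"qwq":17},[74,21,84,98,25],{"ff":91,"hyg":44,"uec":34},{"j":45,"uvi":94,"vgd":70}]}
After op 10 (add /lw/0/d 27): {"l":[[60,57],74],"lw":[{"d":27,"wxi":32},78],"oz":[{"aww":82,"ggv":18},[86,82,77]],"yjk":[{"l":9,"nqr":59,"qwq":17},[74,21,84,98,25],{"ff":91,"hyg":44,"uec":34},{"j":45,"uvi":94,"vgd":70}]}
After op 11 (replace /yjk/0/l 49): {"l":[[60,57],74],"lw":[{"d":27,"wxi":32},78],"oz":[{"aww":82,"ggv":18},[86,82,77]],"yjk":[{"l":49,"nqr":59,"qwq":17},[74,21,84,98,25],{"ff":91,"hyg":44,"uec":34},{"j":45,"uvi":94,"vgd":70}]}

Answer: {"l":[[60,57],74],"lw":[{"d":27,"wxi":32},78],"oz":[{"aww":82,"ggv":18},[86,82,77]],"yjk":[{"l":49,"nqr":59,"qwq":17},[74,21,84,98,25],{"ff":91,"hyg":44,"uec":34},{"j":45,"uvi":94,"vgd":70}]}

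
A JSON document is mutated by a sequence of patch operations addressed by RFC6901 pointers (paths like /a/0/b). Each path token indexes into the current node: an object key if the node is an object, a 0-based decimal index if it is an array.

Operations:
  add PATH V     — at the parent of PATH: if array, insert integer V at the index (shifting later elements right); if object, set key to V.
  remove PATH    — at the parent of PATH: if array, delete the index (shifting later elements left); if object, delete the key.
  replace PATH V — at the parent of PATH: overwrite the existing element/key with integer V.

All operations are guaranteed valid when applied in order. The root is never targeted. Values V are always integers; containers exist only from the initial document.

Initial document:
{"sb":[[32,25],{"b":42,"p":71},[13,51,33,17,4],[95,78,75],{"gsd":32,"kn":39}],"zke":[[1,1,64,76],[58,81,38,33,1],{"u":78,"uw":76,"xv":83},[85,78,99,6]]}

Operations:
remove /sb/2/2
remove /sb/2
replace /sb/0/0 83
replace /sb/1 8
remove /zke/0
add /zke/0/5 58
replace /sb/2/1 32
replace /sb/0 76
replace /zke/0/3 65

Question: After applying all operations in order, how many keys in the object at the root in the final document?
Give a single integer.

Answer: 2

Derivation:
After op 1 (remove /sb/2/2): {"sb":[[32,25],{"b":42,"p":71},[13,51,17,4],[95,78,75],{"gsd":32,"kn":39}],"zke":[[1,1,64,76],[58,81,38,33,1],{"u":78,"uw":76,"xv":83},[85,78,99,6]]}
After op 2 (remove /sb/2): {"sb":[[32,25],{"b":42,"p":71},[95,78,75],{"gsd":32,"kn":39}],"zke":[[1,1,64,76],[58,81,38,33,1],{"u":78,"uw":76,"xv":83},[85,78,99,6]]}
After op 3 (replace /sb/0/0 83): {"sb":[[83,25],{"b":42,"p":71},[95,78,75],{"gsd":32,"kn":39}],"zke":[[1,1,64,76],[58,81,38,33,1],{"u":78,"uw":76,"xv":83},[85,78,99,6]]}
After op 4 (replace /sb/1 8): {"sb":[[83,25],8,[95,78,75],{"gsd":32,"kn":39}],"zke":[[1,1,64,76],[58,81,38,33,1],{"u":78,"uw":76,"xv":83},[85,78,99,6]]}
After op 5 (remove /zke/0): {"sb":[[83,25],8,[95,78,75],{"gsd":32,"kn":39}],"zke":[[58,81,38,33,1],{"u":78,"uw":76,"xv":83},[85,78,99,6]]}
After op 6 (add /zke/0/5 58): {"sb":[[83,25],8,[95,78,75],{"gsd":32,"kn":39}],"zke":[[58,81,38,33,1,58],{"u":78,"uw":76,"xv":83},[85,78,99,6]]}
After op 7 (replace /sb/2/1 32): {"sb":[[83,25],8,[95,32,75],{"gsd":32,"kn":39}],"zke":[[58,81,38,33,1,58],{"u":78,"uw":76,"xv":83},[85,78,99,6]]}
After op 8 (replace /sb/0 76): {"sb":[76,8,[95,32,75],{"gsd":32,"kn":39}],"zke":[[58,81,38,33,1,58],{"u":78,"uw":76,"xv":83},[85,78,99,6]]}
After op 9 (replace /zke/0/3 65): {"sb":[76,8,[95,32,75],{"gsd":32,"kn":39}],"zke":[[58,81,38,65,1,58],{"u":78,"uw":76,"xv":83},[85,78,99,6]]}
Size at the root: 2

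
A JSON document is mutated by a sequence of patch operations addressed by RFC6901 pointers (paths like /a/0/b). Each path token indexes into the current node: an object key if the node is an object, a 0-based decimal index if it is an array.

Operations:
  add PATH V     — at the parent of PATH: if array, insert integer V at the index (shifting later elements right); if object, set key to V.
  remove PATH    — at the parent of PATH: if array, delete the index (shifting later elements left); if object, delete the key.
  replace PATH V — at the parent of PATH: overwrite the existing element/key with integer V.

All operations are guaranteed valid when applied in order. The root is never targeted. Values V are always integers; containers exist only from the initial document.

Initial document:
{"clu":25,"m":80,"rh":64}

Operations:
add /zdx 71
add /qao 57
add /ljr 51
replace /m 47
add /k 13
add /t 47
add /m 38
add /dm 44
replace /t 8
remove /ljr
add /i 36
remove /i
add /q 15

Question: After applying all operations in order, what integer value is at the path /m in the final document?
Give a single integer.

Answer: 38

Derivation:
After op 1 (add /zdx 71): {"clu":25,"m":80,"rh":64,"zdx":71}
After op 2 (add /qao 57): {"clu":25,"m":80,"qao":57,"rh":64,"zdx":71}
After op 3 (add /ljr 51): {"clu":25,"ljr":51,"m":80,"qao":57,"rh":64,"zdx":71}
After op 4 (replace /m 47): {"clu":25,"ljr":51,"m":47,"qao":57,"rh":64,"zdx":71}
After op 5 (add /k 13): {"clu":25,"k":13,"ljr":51,"m":47,"qao":57,"rh":64,"zdx":71}
After op 6 (add /t 47): {"clu":25,"k":13,"ljr":51,"m":47,"qao":57,"rh":64,"t":47,"zdx":71}
After op 7 (add /m 38): {"clu":25,"k":13,"ljr":51,"m":38,"qao":57,"rh":64,"t":47,"zdx":71}
After op 8 (add /dm 44): {"clu":25,"dm":44,"k":13,"ljr":51,"m":38,"qao":57,"rh":64,"t":47,"zdx":71}
After op 9 (replace /t 8): {"clu":25,"dm":44,"k":13,"ljr":51,"m":38,"qao":57,"rh":64,"t":8,"zdx":71}
After op 10 (remove /ljr): {"clu":25,"dm":44,"k":13,"m":38,"qao":57,"rh":64,"t":8,"zdx":71}
After op 11 (add /i 36): {"clu":25,"dm":44,"i":36,"k":13,"m":38,"qao":57,"rh":64,"t":8,"zdx":71}
After op 12 (remove /i): {"clu":25,"dm":44,"k":13,"m":38,"qao":57,"rh":64,"t":8,"zdx":71}
After op 13 (add /q 15): {"clu":25,"dm":44,"k":13,"m":38,"q":15,"qao":57,"rh":64,"t":8,"zdx":71}
Value at /m: 38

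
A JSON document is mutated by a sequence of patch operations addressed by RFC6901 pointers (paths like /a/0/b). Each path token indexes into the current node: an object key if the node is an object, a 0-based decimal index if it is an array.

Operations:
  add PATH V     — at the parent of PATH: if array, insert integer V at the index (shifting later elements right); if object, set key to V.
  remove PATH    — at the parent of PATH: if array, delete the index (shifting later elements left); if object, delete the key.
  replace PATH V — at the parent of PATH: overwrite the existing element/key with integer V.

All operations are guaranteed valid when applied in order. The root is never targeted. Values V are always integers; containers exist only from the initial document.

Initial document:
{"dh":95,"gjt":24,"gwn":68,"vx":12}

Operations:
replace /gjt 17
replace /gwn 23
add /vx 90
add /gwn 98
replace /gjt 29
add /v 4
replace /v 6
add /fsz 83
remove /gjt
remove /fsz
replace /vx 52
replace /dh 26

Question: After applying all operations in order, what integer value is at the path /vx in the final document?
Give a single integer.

After op 1 (replace /gjt 17): {"dh":95,"gjt":17,"gwn":68,"vx":12}
After op 2 (replace /gwn 23): {"dh":95,"gjt":17,"gwn":23,"vx":12}
After op 3 (add /vx 90): {"dh":95,"gjt":17,"gwn":23,"vx":90}
After op 4 (add /gwn 98): {"dh":95,"gjt":17,"gwn":98,"vx":90}
After op 5 (replace /gjt 29): {"dh":95,"gjt":29,"gwn":98,"vx":90}
After op 6 (add /v 4): {"dh":95,"gjt":29,"gwn":98,"v":4,"vx":90}
After op 7 (replace /v 6): {"dh":95,"gjt":29,"gwn":98,"v":6,"vx":90}
After op 8 (add /fsz 83): {"dh":95,"fsz":83,"gjt":29,"gwn":98,"v":6,"vx":90}
After op 9 (remove /gjt): {"dh":95,"fsz":83,"gwn":98,"v":6,"vx":90}
After op 10 (remove /fsz): {"dh":95,"gwn":98,"v":6,"vx":90}
After op 11 (replace /vx 52): {"dh":95,"gwn":98,"v":6,"vx":52}
After op 12 (replace /dh 26): {"dh":26,"gwn":98,"v":6,"vx":52}
Value at /vx: 52

Answer: 52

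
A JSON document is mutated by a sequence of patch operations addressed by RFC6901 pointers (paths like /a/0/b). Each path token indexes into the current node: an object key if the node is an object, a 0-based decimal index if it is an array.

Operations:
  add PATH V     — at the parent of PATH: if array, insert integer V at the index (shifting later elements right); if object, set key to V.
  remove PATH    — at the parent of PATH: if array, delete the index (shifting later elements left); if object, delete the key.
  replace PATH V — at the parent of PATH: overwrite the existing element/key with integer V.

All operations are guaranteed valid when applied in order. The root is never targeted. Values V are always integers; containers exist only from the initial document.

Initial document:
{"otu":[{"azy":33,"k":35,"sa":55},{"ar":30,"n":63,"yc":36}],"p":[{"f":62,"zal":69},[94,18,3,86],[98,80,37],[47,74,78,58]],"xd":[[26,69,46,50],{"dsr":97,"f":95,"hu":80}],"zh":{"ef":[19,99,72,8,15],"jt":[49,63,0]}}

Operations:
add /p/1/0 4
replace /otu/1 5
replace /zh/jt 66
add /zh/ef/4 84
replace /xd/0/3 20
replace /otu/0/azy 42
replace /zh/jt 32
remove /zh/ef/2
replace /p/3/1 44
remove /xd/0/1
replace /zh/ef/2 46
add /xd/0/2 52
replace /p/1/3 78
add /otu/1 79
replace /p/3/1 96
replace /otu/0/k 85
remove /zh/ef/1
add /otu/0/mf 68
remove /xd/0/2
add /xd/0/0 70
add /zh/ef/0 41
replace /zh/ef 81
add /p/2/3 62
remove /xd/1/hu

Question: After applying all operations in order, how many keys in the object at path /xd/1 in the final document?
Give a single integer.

After op 1 (add /p/1/0 4): {"otu":[{"azy":33,"k":35,"sa":55},{"ar":30,"n":63,"yc":36}],"p":[{"f":62,"zal":69},[4,94,18,3,86],[98,80,37],[47,74,78,58]],"xd":[[26,69,46,50],{"dsr":97,"f":95,"hu":80}],"zh":{"ef":[19,99,72,8,15],"jt":[49,63,0]}}
After op 2 (replace /otu/1 5): {"otu":[{"azy":33,"k":35,"sa":55},5],"p":[{"f":62,"zal":69},[4,94,18,3,86],[98,80,37],[47,74,78,58]],"xd":[[26,69,46,50],{"dsr":97,"f":95,"hu":80}],"zh":{"ef":[19,99,72,8,15],"jt":[49,63,0]}}
After op 3 (replace /zh/jt 66): {"otu":[{"azy":33,"k":35,"sa":55},5],"p":[{"f":62,"zal":69},[4,94,18,3,86],[98,80,37],[47,74,78,58]],"xd":[[26,69,46,50],{"dsr":97,"f":95,"hu":80}],"zh":{"ef":[19,99,72,8,15],"jt":66}}
After op 4 (add /zh/ef/4 84): {"otu":[{"azy":33,"k":35,"sa":55},5],"p":[{"f":62,"zal":69},[4,94,18,3,86],[98,80,37],[47,74,78,58]],"xd":[[26,69,46,50],{"dsr":97,"f":95,"hu":80}],"zh":{"ef":[19,99,72,8,84,15],"jt":66}}
After op 5 (replace /xd/0/3 20): {"otu":[{"azy":33,"k":35,"sa":55},5],"p":[{"f":62,"zal":69},[4,94,18,3,86],[98,80,37],[47,74,78,58]],"xd":[[26,69,46,20],{"dsr":97,"f":95,"hu":80}],"zh":{"ef":[19,99,72,8,84,15],"jt":66}}
After op 6 (replace /otu/0/azy 42): {"otu":[{"azy":42,"k":35,"sa":55},5],"p":[{"f":62,"zal":69},[4,94,18,3,86],[98,80,37],[47,74,78,58]],"xd":[[26,69,46,20],{"dsr":97,"f":95,"hu":80}],"zh":{"ef":[19,99,72,8,84,15],"jt":66}}
After op 7 (replace /zh/jt 32): {"otu":[{"azy":42,"k":35,"sa":55},5],"p":[{"f":62,"zal":69},[4,94,18,3,86],[98,80,37],[47,74,78,58]],"xd":[[26,69,46,20],{"dsr":97,"f":95,"hu":80}],"zh":{"ef":[19,99,72,8,84,15],"jt":32}}
After op 8 (remove /zh/ef/2): {"otu":[{"azy":42,"k":35,"sa":55},5],"p":[{"f":62,"zal":69},[4,94,18,3,86],[98,80,37],[47,74,78,58]],"xd":[[26,69,46,20],{"dsr":97,"f":95,"hu":80}],"zh":{"ef":[19,99,8,84,15],"jt":32}}
After op 9 (replace /p/3/1 44): {"otu":[{"azy":42,"k":35,"sa":55},5],"p":[{"f":62,"zal":69},[4,94,18,3,86],[98,80,37],[47,44,78,58]],"xd":[[26,69,46,20],{"dsr":97,"f":95,"hu":80}],"zh":{"ef":[19,99,8,84,15],"jt":32}}
After op 10 (remove /xd/0/1): {"otu":[{"azy":42,"k":35,"sa":55},5],"p":[{"f":62,"zal":69},[4,94,18,3,86],[98,80,37],[47,44,78,58]],"xd":[[26,46,20],{"dsr":97,"f":95,"hu":80}],"zh":{"ef":[19,99,8,84,15],"jt":32}}
After op 11 (replace /zh/ef/2 46): {"otu":[{"azy":42,"k":35,"sa":55},5],"p":[{"f":62,"zal":69},[4,94,18,3,86],[98,80,37],[47,44,78,58]],"xd":[[26,46,20],{"dsr":97,"f":95,"hu":80}],"zh":{"ef":[19,99,46,84,15],"jt":32}}
After op 12 (add /xd/0/2 52): {"otu":[{"azy":42,"k":35,"sa":55},5],"p":[{"f":62,"zal":69},[4,94,18,3,86],[98,80,37],[47,44,78,58]],"xd":[[26,46,52,20],{"dsr":97,"f":95,"hu":80}],"zh":{"ef":[19,99,46,84,15],"jt":32}}
After op 13 (replace /p/1/3 78): {"otu":[{"azy":42,"k":35,"sa":55},5],"p":[{"f":62,"zal":69},[4,94,18,78,86],[98,80,37],[47,44,78,58]],"xd":[[26,46,52,20],{"dsr":97,"f":95,"hu":80}],"zh":{"ef":[19,99,46,84,15],"jt":32}}
After op 14 (add /otu/1 79): {"otu":[{"azy":42,"k":35,"sa":55},79,5],"p":[{"f":62,"zal":69},[4,94,18,78,86],[98,80,37],[47,44,78,58]],"xd":[[26,46,52,20],{"dsr":97,"f":95,"hu":80}],"zh":{"ef":[19,99,46,84,15],"jt":32}}
After op 15 (replace /p/3/1 96): {"otu":[{"azy":42,"k":35,"sa":55},79,5],"p":[{"f":62,"zal":69},[4,94,18,78,86],[98,80,37],[47,96,78,58]],"xd":[[26,46,52,20],{"dsr":97,"f":95,"hu":80}],"zh":{"ef":[19,99,46,84,15],"jt":32}}
After op 16 (replace /otu/0/k 85): {"otu":[{"azy":42,"k":85,"sa":55},79,5],"p":[{"f":62,"zal":69},[4,94,18,78,86],[98,80,37],[47,96,78,58]],"xd":[[26,46,52,20],{"dsr":97,"f":95,"hu":80}],"zh":{"ef":[19,99,46,84,15],"jt":32}}
After op 17 (remove /zh/ef/1): {"otu":[{"azy":42,"k":85,"sa":55},79,5],"p":[{"f":62,"zal":69},[4,94,18,78,86],[98,80,37],[47,96,78,58]],"xd":[[26,46,52,20],{"dsr":97,"f":95,"hu":80}],"zh":{"ef":[19,46,84,15],"jt":32}}
After op 18 (add /otu/0/mf 68): {"otu":[{"azy":42,"k":85,"mf":68,"sa":55},79,5],"p":[{"f":62,"zal":69},[4,94,18,78,86],[98,80,37],[47,96,78,58]],"xd":[[26,46,52,20],{"dsr":97,"f":95,"hu":80}],"zh":{"ef":[19,46,84,15],"jt":32}}
After op 19 (remove /xd/0/2): {"otu":[{"azy":42,"k":85,"mf":68,"sa":55},79,5],"p":[{"f":62,"zal":69},[4,94,18,78,86],[98,80,37],[47,96,78,58]],"xd":[[26,46,20],{"dsr":97,"f":95,"hu":80}],"zh":{"ef":[19,46,84,15],"jt":32}}
After op 20 (add /xd/0/0 70): {"otu":[{"azy":42,"k":85,"mf":68,"sa":55},79,5],"p":[{"f":62,"zal":69},[4,94,18,78,86],[98,80,37],[47,96,78,58]],"xd":[[70,26,46,20],{"dsr":97,"f":95,"hu":80}],"zh":{"ef":[19,46,84,15],"jt":32}}
After op 21 (add /zh/ef/0 41): {"otu":[{"azy":42,"k":85,"mf":68,"sa":55},79,5],"p":[{"f":62,"zal":69},[4,94,18,78,86],[98,80,37],[47,96,78,58]],"xd":[[70,26,46,20],{"dsr":97,"f":95,"hu":80}],"zh":{"ef":[41,19,46,84,15],"jt":32}}
After op 22 (replace /zh/ef 81): {"otu":[{"azy":42,"k":85,"mf":68,"sa":55},79,5],"p":[{"f":62,"zal":69},[4,94,18,78,86],[98,80,37],[47,96,78,58]],"xd":[[70,26,46,20],{"dsr":97,"f":95,"hu":80}],"zh":{"ef":81,"jt":32}}
After op 23 (add /p/2/3 62): {"otu":[{"azy":42,"k":85,"mf":68,"sa":55},79,5],"p":[{"f":62,"zal":69},[4,94,18,78,86],[98,80,37,62],[47,96,78,58]],"xd":[[70,26,46,20],{"dsr":97,"f":95,"hu":80}],"zh":{"ef":81,"jt":32}}
After op 24 (remove /xd/1/hu): {"otu":[{"azy":42,"k":85,"mf":68,"sa":55},79,5],"p":[{"f":62,"zal":69},[4,94,18,78,86],[98,80,37,62],[47,96,78,58]],"xd":[[70,26,46,20],{"dsr":97,"f":95}],"zh":{"ef":81,"jt":32}}
Size at path /xd/1: 2

Answer: 2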